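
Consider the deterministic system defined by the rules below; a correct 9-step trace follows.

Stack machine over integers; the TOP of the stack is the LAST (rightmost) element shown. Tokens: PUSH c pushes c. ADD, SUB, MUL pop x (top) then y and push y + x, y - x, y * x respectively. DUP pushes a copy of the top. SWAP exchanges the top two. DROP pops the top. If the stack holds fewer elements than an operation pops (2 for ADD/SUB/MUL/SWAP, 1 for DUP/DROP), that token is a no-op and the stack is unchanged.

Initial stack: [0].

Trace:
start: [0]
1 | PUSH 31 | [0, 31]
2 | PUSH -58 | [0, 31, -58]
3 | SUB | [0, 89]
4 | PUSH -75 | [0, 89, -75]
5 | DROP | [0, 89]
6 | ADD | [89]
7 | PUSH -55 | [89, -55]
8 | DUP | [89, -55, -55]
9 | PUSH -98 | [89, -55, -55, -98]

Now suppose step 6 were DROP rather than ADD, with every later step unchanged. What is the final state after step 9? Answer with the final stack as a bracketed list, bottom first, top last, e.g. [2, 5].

(re-executing from step 6 with the substitution; state before step 6: [0, 89])
6 | DROP | [0]
7 | PUSH -55 | [0, -55]
8 | DUP | [0, -55, -55]
9 | PUSH -98 | [0, -55, -55, -98]

[0, -55, -55, -98]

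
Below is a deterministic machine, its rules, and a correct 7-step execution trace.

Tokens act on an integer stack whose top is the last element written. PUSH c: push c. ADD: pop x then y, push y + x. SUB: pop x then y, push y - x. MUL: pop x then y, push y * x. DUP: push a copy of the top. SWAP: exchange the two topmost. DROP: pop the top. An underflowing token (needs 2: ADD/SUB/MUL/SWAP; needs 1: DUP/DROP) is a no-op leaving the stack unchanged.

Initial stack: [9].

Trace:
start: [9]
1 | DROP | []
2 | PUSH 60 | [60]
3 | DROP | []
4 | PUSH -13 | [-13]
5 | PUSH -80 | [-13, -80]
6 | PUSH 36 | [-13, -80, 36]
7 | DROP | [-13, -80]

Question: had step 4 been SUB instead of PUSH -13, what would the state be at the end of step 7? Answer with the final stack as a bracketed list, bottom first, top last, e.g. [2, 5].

(re-executing from step 4 with the substitution; state before step 4: [])
4 | SUB | []
5 | PUSH -80 | [-80]
6 | PUSH 36 | [-80, 36]
7 | DROP | [-80]

[-80]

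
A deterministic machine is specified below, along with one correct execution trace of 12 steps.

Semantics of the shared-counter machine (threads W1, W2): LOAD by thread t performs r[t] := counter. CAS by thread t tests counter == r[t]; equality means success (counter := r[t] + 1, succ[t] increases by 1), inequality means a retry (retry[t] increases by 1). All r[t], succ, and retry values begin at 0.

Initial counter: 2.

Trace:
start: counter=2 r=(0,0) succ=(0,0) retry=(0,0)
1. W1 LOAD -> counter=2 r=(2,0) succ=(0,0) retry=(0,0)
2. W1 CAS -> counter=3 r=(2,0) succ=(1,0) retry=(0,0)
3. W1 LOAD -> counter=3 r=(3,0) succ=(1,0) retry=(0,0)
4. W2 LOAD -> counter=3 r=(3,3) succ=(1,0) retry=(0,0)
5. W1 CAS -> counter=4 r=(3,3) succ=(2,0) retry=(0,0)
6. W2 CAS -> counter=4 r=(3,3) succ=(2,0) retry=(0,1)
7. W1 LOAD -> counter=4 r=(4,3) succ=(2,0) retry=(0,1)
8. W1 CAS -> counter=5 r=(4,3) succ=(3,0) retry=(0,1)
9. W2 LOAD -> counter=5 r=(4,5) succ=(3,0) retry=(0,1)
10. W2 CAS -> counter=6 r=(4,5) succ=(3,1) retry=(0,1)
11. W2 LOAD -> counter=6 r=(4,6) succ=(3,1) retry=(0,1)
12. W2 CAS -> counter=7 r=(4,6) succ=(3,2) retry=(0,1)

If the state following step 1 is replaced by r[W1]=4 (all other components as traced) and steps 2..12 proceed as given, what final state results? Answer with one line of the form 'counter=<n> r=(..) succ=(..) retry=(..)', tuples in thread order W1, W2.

counter=6 r=(3,5) succ=(2,2) retry=(1,1)

state after step 1 := counter=2 r=(4,0) succ=(0,0) retry=(0,0)
2. W1 CAS -> counter=2 r=(4,0) succ=(0,0) retry=(1,0)
3. W1 LOAD -> counter=2 r=(2,0) succ=(0,0) retry=(1,0)
4. W2 LOAD -> counter=2 r=(2,2) succ=(0,0) retry=(1,0)
5. W1 CAS -> counter=3 r=(2,2) succ=(1,0) retry=(1,0)
6. W2 CAS -> counter=3 r=(2,2) succ=(1,0) retry=(1,1)
7. W1 LOAD -> counter=3 r=(3,2) succ=(1,0) retry=(1,1)
8. W1 CAS -> counter=4 r=(3,2) succ=(2,0) retry=(1,1)
9. W2 LOAD -> counter=4 r=(3,4) succ=(2,0) retry=(1,1)
10. W2 CAS -> counter=5 r=(3,4) succ=(2,1) retry=(1,1)
11. W2 LOAD -> counter=5 r=(3,5) succ=(2,1) retry=(1,1)
12. W2 CAS -> counter=6 r=(3,5) succ=(2,2) retry=(1,1)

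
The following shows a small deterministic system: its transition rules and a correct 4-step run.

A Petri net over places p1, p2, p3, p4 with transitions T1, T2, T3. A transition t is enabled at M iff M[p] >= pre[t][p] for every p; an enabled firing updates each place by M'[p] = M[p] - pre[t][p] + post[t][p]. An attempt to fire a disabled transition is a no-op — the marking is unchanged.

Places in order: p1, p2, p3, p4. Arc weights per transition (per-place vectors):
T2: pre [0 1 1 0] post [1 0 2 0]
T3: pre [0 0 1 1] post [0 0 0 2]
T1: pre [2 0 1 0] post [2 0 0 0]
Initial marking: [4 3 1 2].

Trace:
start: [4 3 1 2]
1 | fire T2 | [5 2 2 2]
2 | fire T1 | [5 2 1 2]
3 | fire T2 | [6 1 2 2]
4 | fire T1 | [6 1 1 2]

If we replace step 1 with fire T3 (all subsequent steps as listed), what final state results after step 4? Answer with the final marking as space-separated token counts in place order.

(re-executing from step 1 with the substitution; state before step 1: [4 3 1 2])
1 | fire T3 | [4 3 0 3]
2 | fire T1 | [4 3 0 3]
3 | fire T2 | [4 3 0 3]
4 | fire T1 | [4 3 0 3]

4 3 0 3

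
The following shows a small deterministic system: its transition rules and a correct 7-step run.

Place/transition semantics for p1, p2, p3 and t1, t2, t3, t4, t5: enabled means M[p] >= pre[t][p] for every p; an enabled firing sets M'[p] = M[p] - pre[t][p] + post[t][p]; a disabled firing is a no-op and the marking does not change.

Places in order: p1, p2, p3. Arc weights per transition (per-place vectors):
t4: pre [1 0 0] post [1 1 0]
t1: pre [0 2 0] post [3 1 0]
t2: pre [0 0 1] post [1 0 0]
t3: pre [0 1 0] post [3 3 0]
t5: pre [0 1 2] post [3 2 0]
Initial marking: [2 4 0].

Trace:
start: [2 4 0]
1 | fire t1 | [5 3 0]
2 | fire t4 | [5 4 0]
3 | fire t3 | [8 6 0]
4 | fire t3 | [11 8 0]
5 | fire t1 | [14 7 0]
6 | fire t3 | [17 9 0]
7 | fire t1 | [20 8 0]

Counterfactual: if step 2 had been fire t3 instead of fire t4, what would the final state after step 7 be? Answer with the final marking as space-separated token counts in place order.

23 9 0

(re-executing from step 2 with the substitution; state before step 2: [5 3 0])
2 | fire t3 | [8 5 0]
3 | fire t3 | [11 7 0]
4 | fire t3 | [14 9 0]
5 | fire t1 | [17 8 0]
6 | fire t3 | [20 10 0]
7 | fire t1 | [23 9 0]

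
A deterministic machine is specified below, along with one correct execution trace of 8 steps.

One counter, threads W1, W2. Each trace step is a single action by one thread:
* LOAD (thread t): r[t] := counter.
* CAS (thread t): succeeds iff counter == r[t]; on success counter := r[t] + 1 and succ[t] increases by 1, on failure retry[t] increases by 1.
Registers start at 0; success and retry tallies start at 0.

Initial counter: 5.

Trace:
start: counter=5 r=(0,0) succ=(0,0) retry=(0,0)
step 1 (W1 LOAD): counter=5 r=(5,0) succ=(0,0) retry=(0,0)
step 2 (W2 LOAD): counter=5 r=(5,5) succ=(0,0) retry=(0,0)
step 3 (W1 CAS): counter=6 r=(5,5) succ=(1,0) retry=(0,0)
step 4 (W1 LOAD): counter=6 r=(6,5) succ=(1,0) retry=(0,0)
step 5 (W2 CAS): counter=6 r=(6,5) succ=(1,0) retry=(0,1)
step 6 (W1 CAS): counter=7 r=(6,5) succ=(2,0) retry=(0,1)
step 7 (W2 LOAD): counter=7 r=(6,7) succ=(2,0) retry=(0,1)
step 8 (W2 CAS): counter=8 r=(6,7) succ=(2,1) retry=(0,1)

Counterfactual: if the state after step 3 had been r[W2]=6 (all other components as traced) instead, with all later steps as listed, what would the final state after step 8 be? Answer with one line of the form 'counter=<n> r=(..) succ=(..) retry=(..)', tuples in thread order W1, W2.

counter=8 r=(6,7) succ=(1,2) retry=(1,0)

state after step 3 := counter=6 r=(5,6) succ=(1,0) retry=(0,0)
step 4 (W1 LOAD): counter=6 r=(6,6) succ=(1,0) retry=(0,0)
step 5 (W2 CAS): counter=7 r=(6,6) succ=(1,1) retry=(0,0)
step 6 (W1 CAS): counter=7 r=(6,6) succ=(1,1) retry=(1,0)
step 7 (W2 LOAD): counter=7 r=(6,7) succ=(1,1) retry=(1,0)
step 8 (W2 CAS): counter=8 r=(6,7) succ=(1,2) retry=(1,0)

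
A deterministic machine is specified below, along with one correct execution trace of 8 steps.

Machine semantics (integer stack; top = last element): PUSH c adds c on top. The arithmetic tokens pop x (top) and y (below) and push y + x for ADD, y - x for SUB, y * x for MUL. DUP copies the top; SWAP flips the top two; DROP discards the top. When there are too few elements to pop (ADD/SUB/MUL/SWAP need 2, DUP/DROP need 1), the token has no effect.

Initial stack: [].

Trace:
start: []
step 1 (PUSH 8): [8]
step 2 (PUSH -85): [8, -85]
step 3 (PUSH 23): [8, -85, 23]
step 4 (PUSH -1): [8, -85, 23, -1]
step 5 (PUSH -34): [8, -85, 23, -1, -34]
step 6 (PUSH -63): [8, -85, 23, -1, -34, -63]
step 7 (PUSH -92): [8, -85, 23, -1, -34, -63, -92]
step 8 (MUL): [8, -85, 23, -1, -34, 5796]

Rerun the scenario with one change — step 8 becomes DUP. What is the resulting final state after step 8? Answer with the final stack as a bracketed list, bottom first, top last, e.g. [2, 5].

(re-executing from step 8 with the substitution; state before step 8: [8, -85, 23, -1, -34, -63, -92])
step 8 (DUP): [8, -85, 23, -1, -34, -63, -92, -92]

[8, -85, 23, -1, -34, -63, -92, -92]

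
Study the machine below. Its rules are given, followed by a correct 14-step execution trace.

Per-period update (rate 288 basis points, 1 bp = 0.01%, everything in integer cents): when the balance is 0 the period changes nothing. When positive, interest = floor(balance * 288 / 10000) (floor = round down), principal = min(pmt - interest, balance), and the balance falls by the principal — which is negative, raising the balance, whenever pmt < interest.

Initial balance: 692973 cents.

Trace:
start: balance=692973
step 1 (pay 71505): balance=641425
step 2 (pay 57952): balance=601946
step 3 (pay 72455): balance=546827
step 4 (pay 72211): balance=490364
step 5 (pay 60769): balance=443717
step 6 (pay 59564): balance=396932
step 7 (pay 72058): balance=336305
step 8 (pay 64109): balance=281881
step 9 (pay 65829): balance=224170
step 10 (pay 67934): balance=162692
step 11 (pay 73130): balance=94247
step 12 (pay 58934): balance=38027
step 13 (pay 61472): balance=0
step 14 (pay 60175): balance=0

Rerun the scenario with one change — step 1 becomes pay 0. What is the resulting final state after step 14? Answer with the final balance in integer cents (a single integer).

20257

(re-executing from step 1 with the substitution; state before step 1: balance=692973)
step 1 (pay 0): balance=712930
step 2 (pay 57952): balance=675510
step 3 (pay 72455): balance=622509
step 4 (pay 72211): balance=568226
step 5 (pay 60769): balance=523821
step 6 (pay 59564): balance=479343
step 7 (pay 72058): balance=421090
step 8 (pay 64109): balance=369108
step 9 (pay 65829): balance=313909
step 10 (pay 67934): balance=255015
step 11 (pay 73130): balance=189229
step 12 (pay 58934): balance=135744
step 13 (pay 61472): balance=78181
step 14 (pay 60175): balance=20257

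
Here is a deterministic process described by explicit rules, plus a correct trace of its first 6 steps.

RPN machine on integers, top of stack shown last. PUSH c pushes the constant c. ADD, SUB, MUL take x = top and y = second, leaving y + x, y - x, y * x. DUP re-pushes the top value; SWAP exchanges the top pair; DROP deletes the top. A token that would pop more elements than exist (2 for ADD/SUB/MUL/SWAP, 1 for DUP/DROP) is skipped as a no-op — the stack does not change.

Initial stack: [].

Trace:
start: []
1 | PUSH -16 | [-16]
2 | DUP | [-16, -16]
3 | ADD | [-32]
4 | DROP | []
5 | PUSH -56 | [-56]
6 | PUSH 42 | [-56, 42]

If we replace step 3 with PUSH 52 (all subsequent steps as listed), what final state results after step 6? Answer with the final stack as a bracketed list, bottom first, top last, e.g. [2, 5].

[-16, -16, -56, 42]

(re-executing from step 3 with the substitution; state before step 3: [-16, -16])
3 | PUSH 52 | [-16, -16, 52]
4 | DROP | [-16, -16]
5 | PUSH -56 | [-16, -16, -56]
6 | PUSH 42 | [-16, -16, -56, 42]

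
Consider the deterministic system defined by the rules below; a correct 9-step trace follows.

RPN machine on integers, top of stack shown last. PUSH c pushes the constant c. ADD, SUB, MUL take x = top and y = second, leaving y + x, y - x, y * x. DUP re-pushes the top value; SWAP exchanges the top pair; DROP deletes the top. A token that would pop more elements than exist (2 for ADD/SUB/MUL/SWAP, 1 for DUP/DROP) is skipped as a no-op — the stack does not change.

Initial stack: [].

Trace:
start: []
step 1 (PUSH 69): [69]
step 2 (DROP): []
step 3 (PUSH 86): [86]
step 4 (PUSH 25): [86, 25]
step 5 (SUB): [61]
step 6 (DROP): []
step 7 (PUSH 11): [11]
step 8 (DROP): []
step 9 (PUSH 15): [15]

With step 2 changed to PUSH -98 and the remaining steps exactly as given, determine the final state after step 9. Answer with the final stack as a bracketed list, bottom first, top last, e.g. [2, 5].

(re-executing from step 2 with the substitution; state before step 2: [69])
step 2 (PUSH -98): [69, -98]
step 3 (PUSH 86): [69, -98, 86]
step 4 (PUSH 25): [69, -98, 86, 25]
step 5 (SUB): [69, -98, 61]
step 6 (DROP): [69, -98]
step 7 (PUSH 11): [69, -98, 11]
step 8 (DROP): [69, -98]
step 9 (PUSH 15): [69, -98, 15]

[69, -98, 15]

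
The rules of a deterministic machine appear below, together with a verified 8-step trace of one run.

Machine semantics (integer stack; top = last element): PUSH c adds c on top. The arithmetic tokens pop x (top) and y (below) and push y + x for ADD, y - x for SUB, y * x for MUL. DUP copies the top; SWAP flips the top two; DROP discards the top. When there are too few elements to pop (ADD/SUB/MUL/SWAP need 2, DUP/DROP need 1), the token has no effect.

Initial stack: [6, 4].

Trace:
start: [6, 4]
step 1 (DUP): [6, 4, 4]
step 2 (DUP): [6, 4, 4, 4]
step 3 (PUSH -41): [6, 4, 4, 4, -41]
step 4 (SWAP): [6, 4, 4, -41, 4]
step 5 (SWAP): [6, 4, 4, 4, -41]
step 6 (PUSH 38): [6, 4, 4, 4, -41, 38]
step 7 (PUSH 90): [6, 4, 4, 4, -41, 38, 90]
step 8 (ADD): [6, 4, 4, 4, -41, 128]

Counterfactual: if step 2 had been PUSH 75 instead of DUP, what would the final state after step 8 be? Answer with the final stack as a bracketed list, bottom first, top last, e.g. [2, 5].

[6, 4, 4, 75, -41, 128]

(re-executing from step 2 with the substitution; state before step 2: [6, 4, 4])
step 2 (PUSH 75): [6, 4, 4, 75]
step 3 (PUSH -41): [6, 4, 4, 75, -41]
step 4 (SWAP): [6, 4, 4, -41, 75]
step 5 (SWAP): [6, 4, 4, 75, -41]
step 6 (PUSH 38): [6, 4, 4, 75, -41, 38]
step 7 (PUSH 90): [6, 4, 4, 75, -41, 38, 90]
step 8 (ADD): [6, 4, 4, 75, -41, 128]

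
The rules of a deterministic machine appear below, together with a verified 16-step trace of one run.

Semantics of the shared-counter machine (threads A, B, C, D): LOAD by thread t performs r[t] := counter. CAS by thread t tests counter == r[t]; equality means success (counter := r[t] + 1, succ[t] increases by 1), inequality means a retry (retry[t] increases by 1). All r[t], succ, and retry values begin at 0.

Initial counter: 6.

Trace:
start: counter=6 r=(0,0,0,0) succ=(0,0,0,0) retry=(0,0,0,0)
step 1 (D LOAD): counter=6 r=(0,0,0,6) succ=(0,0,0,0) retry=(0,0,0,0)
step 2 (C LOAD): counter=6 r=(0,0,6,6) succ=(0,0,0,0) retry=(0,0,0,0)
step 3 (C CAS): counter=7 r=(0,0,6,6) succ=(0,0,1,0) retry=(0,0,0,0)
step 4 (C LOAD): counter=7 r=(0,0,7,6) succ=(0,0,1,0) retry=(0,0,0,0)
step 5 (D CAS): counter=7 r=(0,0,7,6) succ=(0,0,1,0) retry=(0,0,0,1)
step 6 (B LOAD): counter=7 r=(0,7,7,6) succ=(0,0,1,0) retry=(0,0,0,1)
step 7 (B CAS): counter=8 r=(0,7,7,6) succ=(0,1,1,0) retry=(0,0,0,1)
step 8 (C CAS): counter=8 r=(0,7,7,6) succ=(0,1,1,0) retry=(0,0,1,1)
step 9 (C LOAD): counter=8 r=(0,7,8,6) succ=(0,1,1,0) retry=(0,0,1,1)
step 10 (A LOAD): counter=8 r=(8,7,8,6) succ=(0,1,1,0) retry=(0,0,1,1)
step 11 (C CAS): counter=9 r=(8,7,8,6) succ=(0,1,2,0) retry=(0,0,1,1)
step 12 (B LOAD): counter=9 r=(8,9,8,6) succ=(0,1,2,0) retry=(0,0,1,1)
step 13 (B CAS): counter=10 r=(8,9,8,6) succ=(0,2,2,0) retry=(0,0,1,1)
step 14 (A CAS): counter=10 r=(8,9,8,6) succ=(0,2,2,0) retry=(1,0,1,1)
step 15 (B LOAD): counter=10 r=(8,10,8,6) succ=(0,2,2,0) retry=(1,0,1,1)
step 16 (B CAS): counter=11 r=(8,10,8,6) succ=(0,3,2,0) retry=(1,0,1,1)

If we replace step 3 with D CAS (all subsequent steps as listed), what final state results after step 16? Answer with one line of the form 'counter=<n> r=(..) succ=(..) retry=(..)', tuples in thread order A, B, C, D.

counter=11 r=(8,10,8,6) succ=(0,3,1,1) retry=(1,0,1,1)

(re-executing from step 3 with the substitution; state before step 3: counter=6 r=(0,0,6,6) succ=(0,0,0,0) retry=(0,0,0,0))
step 3 (D CAS): counter=7 r=(0,0,6,6) succ=(0,0,0,1) retry=(0,0,0,0)
step 4 (C LOAD): counter=7 r=(0,0,7,6) succ=(0,0,0,1) retry=(0,0,0,0)
step 5 (D CAS): counter=7 r=(0,0,7,6) succ=(0,0,0,1) retry=(0,0,0,1)
step 6 (B LOAD): counter=7 r=(0,7,7,6) succ=(0,0,0,1) retry=(0,0,0,1)
step 7 (B CAS): counter=8 r=(0,7,7,6) succ=(0,1,0,1) retry=(0,0,0,1)
step 8 (C CAS): counter=8 r=(0,7,7,6) succ=(0,1,0,1) retry=(0,0,1,1)
step 9 (C LOAD): counter=8 r=(0,7,8,6) succ=(0,1,0,1) retry=(0,0,1,1)
step 10 (A LOAD): counter=8 r=(8,7,8,6) succ=(0,1,0,1) retry=(0,0,1,1)
step 11 (C CAS): counter=9 r=(8,7,8,6) succ=(0,1,1,1) retry=(0,0,1,1)
step 12 (B LOAD): counter=9 r=(8,9,8,6) succ=(0,1,1,1) retry=(0,0,1,1)
step 13 (B CAS): counter=10 r=(8,9,8,6) succ=(0,2,1,1) retry=(0,0,1,1)
step 14 (A CAS): counter=10 r=(8,9,8,6) succ=(0,2,1,1) retry=(1,0,1,1)
step 15 (B LOAD): counter=10 r=(8,10,8,6) succ=(0,2,1,1) retry=(1,0,1,1)
step 16 (B CAS): counter=11 r=(8,10,8,6) succ=(0,3,1,1) retry=(1,0,1,1)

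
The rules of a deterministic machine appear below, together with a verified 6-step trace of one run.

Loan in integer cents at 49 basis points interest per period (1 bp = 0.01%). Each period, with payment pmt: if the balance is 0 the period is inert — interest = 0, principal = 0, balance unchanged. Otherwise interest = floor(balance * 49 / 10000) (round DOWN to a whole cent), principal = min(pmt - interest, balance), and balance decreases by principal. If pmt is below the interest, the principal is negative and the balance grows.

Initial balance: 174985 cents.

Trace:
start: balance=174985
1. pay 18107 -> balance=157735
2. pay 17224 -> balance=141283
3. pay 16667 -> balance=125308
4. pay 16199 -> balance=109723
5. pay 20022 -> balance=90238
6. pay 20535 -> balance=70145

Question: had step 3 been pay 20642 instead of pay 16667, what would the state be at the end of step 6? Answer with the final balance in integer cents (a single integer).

66111

(re-executing from step 3 with the substitution; state before step 3: balance=141283)
3. pay 20642 -> balance=121333
4. pay 16199 -> balance=105728
5. pay 20022 -> balance=86224
6. pay 20535 -> balance=66111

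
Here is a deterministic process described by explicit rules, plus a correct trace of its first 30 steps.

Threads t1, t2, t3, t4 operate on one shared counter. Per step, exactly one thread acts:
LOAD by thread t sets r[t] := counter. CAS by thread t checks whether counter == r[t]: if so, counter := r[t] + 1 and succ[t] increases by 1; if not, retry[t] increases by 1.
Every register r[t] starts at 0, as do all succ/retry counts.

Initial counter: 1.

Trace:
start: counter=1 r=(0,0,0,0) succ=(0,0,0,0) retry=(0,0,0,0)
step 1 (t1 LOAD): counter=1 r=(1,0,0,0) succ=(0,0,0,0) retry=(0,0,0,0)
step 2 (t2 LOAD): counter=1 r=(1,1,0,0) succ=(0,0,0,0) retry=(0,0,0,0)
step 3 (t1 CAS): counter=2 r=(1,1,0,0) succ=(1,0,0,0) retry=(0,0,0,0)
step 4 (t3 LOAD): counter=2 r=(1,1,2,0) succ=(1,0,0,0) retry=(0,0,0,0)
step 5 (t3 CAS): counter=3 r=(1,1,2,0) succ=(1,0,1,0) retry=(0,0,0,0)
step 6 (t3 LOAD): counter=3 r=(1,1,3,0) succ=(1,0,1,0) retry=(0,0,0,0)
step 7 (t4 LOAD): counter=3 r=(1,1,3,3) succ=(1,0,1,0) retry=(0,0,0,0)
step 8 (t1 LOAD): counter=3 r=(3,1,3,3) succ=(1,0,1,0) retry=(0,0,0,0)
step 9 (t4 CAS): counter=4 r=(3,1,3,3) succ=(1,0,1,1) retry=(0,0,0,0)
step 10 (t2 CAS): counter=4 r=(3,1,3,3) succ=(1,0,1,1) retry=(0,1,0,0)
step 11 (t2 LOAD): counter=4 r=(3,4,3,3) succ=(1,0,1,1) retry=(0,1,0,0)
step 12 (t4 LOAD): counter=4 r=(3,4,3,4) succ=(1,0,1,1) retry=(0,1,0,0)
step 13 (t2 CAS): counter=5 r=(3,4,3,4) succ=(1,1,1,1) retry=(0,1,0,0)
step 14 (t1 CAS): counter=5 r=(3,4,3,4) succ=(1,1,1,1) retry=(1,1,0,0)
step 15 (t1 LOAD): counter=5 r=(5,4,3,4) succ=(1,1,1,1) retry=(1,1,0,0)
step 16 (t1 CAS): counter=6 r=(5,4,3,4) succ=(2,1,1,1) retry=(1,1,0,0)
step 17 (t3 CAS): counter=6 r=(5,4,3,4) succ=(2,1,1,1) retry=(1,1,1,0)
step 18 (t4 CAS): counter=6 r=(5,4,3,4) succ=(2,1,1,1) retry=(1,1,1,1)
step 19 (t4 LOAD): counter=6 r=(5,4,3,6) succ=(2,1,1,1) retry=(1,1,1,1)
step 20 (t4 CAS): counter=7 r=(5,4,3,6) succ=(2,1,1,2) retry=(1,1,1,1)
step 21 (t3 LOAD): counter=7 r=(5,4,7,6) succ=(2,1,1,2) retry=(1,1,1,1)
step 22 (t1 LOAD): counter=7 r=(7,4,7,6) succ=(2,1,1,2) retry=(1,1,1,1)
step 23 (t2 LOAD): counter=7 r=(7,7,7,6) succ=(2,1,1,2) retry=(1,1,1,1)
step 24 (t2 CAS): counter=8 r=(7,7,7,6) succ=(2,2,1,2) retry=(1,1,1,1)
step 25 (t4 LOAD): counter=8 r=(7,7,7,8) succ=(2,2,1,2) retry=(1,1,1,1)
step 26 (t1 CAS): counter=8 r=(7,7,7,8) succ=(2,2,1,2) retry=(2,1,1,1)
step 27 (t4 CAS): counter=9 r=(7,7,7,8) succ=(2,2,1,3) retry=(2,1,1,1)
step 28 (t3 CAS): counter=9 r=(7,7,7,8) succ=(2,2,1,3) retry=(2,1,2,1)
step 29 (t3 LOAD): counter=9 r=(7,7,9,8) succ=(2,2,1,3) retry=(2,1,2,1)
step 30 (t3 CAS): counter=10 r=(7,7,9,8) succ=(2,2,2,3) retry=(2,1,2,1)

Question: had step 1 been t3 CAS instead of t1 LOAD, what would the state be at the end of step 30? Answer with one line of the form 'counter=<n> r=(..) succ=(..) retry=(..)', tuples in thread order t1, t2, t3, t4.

counter=9 r=(6,6,8,7) succ=(1,2,2,3) retry=(3,1,3,1)

(re-executing from step 1 with the substitution; state before step 1: counter=1 r=(0,0,0,0) succ=(0,0,0,0) retry=(0,0,0,0))
step 1 (t3 CAS): counter=1 r=(0,0,0,0) succ=(0,0,0,0) retry=(0,0,1,0)
step 2 (t2 LOAD): counter=1 r=(0,1,0,0) succ=(0,0,0,0) retry=(0,0,1,0)
step 3 (t1 CAS): counter=1 r=(0,1,0,0) succ=(0,0,0,0) retry=(1,0,1,0)
step 4 (t3 LOAD): counter=1 r=(0,1,1,0) succ=(0,0,0,0) retry=(1,0,1,0)
step 5 (t3 CAS): counter=2 r=(0,1,1,0) succ=(0,0,1,0) retry=(1,0,1,0)
step 6 (t3 LOAD): counter=2 r=(0,1,2,0) succ=(0,0,1,0) retry=(1,0,1,0)
step 7 (t4 LOAD): counter=2 r=(0,1,2,2) succ=(0,0,1,0) retry=(1,0,1,0)
step 8 (t1 LOAD): counter=2 r=(2,1,2,2) succ=(0,0,1,0) retry=(1,0,1,0)
step 9 (t4 CAS): counter=3 r=(2,1,2,2) succ=(0,0,1,1) retry=(1,0,1,0)
step 10 (t2 CAS): counter=3 r=(2,1,2,2) succ=(0,0,1,1) retry=(1,1,1,0)
step 11 (t2 LOAD): counter=3 r=(2,3,2,2) succ=(0,0,1,1) retry=(1,1,1,0)
step 12 (t4 LOAD): counter=3 r=(2,3,2,3) succ=(0,0,1,1) retry=(1,1,1,0)
step 13 (t2 CAS): counter=4 r=(2,3,2,3) succ=(0,1,1,1) retry=(1,1,1,0)
step 14 (t1 CAS): counter=4 r=(2,3,2,3) succ=(0,1,1,1) retry=(2,1,1,0)
step 15 (t1 LOAD): counter=4 r=(4,3,2,3) succ=(0,1,1,1) retry=(2,1,1,0)
step 16 (t1 CAS): counter=5 r=(4,3,2,3) succ=(1,1,1,1) retry=(2,1,1,0)
step 17 (t3 CAS): counter=5 r=(4,3,2,3) succ=(1,1,1,1) retry=(2,1,2,0)
step 18 (t4 CAS): counter=5 r=(4,3,2,3) succ=(1,1,1,1) retry=(2,1,2,1)
step 19 (t4 LOAD): counter=5 r=(4,3,2,5) succ=(1,1,1,1) retry=(2,1,2,1)
step 20 (t4 CAS): counter=6 r=(4,3,2,5) succ=(1,1,1,2) retry=(2,1,2,1)
step 21 (t3 LOAD): counter=6 r=(4,3,6,5) succ=(1,1,1,2) retry=(2,1,2,1)
step 22 (t1 LOAD): counter=6 r=(6,3,6,5) succ=(1,1,1,2) retry=(2,1,2,1)
step 23 (t2 LOAD): counter=6 r=(6,6,6,5) succ=(1,1,1,2) retry=(2,1,2,1)
step 24 (t2 CAS): counter=7 r=(6,6,6,5) succ=(1,2,1,2) retry=(2,1,2,1)
step 25 (t4 LOAD): counter=7 r=(6,6,6,7) succ=(1,2,1,2) retry=(2,1,2,1)
step 26 (t1 CAS): counter=7 r=(6,6,6,7) succ=(1,2,1,2) retry=(3,1,2,1)
step 27 (t4 CAS): counter=8 r=(6,6,6,7) succ=(1,2,1,3) retry=(3,1,2,1)
step 28 (t3 CAS): counter=8 r=(6,6,6,7) succ=(1,2,1,3) retry=(3,1,3,1)
step 29 (t3 LOAD): counter=8 r=(6,6,8,7) succ=(1,2,1,3) retry=(3,1,3,1)
step 30 (t3 CAS): counter=9 r=(6,6,8,7) succ=(1,2,2,3) retry=(3,1,3,1)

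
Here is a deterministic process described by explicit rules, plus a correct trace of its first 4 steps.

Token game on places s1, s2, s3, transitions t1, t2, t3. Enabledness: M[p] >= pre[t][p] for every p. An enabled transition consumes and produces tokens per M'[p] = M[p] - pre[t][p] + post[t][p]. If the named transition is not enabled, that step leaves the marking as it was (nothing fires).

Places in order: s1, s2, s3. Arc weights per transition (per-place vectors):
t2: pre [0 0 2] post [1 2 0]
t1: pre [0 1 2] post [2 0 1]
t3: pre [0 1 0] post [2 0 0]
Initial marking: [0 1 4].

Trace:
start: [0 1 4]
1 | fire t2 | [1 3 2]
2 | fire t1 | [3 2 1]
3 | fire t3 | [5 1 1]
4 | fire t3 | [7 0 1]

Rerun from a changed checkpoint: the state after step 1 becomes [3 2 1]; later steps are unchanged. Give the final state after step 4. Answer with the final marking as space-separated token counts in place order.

7 0 1

state after step 1 := [3 2 1]
2 | fire t1 | [3 2 1]
3 | fire t3 | [5 1 1]
4 | fire t3 | [7 0 1]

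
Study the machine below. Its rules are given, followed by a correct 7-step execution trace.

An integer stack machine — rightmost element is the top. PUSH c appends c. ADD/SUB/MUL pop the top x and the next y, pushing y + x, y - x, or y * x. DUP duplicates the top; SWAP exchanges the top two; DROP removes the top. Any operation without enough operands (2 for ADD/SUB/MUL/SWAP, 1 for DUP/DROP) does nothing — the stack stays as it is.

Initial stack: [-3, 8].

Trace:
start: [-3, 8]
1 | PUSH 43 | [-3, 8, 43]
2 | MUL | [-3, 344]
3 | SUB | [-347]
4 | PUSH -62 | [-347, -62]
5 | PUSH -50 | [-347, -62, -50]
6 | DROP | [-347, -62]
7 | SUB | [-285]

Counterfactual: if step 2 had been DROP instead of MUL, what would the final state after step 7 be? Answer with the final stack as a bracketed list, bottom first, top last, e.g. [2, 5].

[51]

(re-executing from step 2 with the substitution; state before step 2: [-3, 8, 43])
2 | DROP | [-3, 8]
3 | SUB | [-11]
4 | PUSH -62 | [-11, -62]
5 | PUSH -50 | [-11, -62, -50]
6 | DROP | [-11, -62]
7 | SUB | [51]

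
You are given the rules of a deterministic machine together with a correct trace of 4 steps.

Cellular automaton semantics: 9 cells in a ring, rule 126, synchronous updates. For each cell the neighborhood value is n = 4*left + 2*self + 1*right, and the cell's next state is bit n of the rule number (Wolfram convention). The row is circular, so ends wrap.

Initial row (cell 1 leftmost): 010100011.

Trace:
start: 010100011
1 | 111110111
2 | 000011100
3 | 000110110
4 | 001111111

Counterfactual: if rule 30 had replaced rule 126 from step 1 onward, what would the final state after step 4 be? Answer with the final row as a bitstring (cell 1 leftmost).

101100001

(re-executing steps 1..4 under rule 30; state before step 1: 010100011)
1 | 010110110
2 | 110100101
3 | 000111101
4 | 101100001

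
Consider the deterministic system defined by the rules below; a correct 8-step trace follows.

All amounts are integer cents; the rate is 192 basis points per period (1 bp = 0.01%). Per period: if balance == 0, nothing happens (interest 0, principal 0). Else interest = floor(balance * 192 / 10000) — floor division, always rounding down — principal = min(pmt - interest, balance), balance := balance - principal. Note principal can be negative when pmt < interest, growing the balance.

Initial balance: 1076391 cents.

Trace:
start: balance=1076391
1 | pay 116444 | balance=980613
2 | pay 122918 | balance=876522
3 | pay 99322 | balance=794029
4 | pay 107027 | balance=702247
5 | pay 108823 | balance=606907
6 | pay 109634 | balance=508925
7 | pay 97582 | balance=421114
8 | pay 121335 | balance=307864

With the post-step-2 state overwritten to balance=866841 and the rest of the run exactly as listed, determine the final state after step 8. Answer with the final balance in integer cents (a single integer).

297011

state after step 2 := balance=866841
3 | pay 99322 | balance=784162
4 | pay 107027 | balance=692190
5 | pay 108823 | balance=596657
6 | pay 109634 | balance=498478
7 | pay 97582 | balance=410466
8 | pay 121335 | balance=297011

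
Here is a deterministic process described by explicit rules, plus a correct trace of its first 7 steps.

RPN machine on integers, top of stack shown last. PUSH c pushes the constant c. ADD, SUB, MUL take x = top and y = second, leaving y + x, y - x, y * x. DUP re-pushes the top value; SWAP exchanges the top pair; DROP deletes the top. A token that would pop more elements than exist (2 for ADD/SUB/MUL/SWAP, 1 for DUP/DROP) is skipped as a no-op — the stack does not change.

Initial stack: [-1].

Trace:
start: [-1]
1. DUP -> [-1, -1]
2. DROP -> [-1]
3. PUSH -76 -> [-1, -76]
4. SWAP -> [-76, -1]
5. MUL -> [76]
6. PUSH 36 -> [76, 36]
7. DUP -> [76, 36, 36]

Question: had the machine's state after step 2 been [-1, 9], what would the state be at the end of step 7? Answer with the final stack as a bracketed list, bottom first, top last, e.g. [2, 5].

state after step 2 := [-1, 9]
3. PUSH -76 -> [-1, 9, -76]
4. SWAP -> [-1, -76, 9]
5. MUL -> [-1, -684]
6. PUSH 36 -> [-1, -684, 36]
7. DUP -> [-1, -684, 36, 36]

[-1, -684, 36, 36]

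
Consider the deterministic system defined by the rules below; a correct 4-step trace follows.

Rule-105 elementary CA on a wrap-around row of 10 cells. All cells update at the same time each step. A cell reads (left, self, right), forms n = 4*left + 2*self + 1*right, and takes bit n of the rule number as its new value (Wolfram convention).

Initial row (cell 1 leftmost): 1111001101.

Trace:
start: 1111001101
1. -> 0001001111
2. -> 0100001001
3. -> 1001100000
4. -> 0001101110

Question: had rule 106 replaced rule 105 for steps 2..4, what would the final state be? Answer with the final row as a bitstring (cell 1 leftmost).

(re-executing steps 2..4 under rule 106; state before step 2: 0001001111)
2. -> 0010011001
3. -> 0100111010
4. -> 1001101100

1001101100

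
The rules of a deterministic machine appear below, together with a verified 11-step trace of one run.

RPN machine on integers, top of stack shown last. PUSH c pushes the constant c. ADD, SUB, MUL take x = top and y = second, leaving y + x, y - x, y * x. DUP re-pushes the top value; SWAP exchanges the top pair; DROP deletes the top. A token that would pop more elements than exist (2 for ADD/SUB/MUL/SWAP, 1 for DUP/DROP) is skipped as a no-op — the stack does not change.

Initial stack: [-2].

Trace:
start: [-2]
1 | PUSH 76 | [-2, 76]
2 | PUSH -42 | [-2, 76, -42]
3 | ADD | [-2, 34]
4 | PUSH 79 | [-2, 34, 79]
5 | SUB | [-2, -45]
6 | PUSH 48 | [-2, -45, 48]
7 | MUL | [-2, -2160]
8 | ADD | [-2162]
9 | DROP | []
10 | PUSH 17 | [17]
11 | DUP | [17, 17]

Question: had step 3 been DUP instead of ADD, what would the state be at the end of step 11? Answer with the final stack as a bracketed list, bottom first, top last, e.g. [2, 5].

[-2, 76, 17, 17]

(re-executing from step 3 with the substitution; state before step 3: [-2, 76, -42])
3 | DUP | [-2, 76, -42, -42]
4 | PUSH 79 | [-2, 76, -42, -42, 79]
5 | SUB | [-2, 76, -42, -121]
6 | PUSH 48 | [-2, 76, -42, -121, 48]
7 | MUL | [-2, 76, -42, -5808]
8 | ADD | [-2, 76, -5850]
9 | DROP | [-2, 76]
10 | PUSH 17 | [-2, 76, 17]
11 | DUP | [-2, 76, 17, 17]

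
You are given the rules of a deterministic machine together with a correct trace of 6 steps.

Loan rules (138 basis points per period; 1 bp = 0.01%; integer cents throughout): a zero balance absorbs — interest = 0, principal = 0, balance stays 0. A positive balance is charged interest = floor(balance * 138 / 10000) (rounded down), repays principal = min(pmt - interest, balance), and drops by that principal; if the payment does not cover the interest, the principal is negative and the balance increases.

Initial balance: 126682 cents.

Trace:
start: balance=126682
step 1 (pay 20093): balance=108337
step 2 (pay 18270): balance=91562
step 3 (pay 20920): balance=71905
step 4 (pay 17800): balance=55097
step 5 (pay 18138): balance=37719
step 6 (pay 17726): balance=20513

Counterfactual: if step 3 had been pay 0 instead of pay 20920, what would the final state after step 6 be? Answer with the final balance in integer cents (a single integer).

42311

(re-executing from step 3 with the substitution; state before step 3: balance=91562)
step 3 (pay 0): balance=92825
step 4 (pay 17800): balance=76305
step 5 (pay 18138): balance=59220
step 6 (pay 17726): balance=42311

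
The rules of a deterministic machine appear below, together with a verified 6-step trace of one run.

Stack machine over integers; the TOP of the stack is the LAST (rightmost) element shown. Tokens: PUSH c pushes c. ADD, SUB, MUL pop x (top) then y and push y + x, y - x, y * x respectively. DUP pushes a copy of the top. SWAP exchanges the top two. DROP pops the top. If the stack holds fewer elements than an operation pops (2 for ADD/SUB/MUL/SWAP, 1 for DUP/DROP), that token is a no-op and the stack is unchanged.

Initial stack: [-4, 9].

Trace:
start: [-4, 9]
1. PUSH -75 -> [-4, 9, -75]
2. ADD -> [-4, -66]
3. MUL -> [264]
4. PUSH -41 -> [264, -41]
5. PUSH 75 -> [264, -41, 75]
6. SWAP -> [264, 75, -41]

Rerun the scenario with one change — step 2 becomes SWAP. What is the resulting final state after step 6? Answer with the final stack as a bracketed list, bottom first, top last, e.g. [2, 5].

[-4, -675, 75, -41]

(re-executing from step 2 with the substitution; state before step 2: [-4, 9, -75])
2. SWAP -> [-4, -75, 9]
3. MUL -> [-4, -675]
4. PUSH -41 -> [-4, -675, -41]
5. PUSH 75 -> [-4, -675, -41, 75]
6. SWAP -> [-4, -675, 75, -41]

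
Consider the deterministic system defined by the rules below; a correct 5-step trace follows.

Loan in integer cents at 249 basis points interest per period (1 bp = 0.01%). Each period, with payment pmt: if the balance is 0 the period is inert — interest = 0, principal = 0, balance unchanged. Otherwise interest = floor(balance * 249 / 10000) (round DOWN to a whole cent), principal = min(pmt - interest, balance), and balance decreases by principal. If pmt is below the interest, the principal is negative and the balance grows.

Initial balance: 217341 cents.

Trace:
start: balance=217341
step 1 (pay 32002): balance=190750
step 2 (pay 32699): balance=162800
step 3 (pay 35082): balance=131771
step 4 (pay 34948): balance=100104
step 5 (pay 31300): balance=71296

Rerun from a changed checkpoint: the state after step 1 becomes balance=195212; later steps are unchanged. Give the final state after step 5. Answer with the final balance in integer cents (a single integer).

state after step 1 := balance=195212
step 2 (pay 32699): balance=167373
step 3 (pay 35082): balance=136458
step 4 (pay 34948): balance=104907
step 5 (pay 31300): balance=76219

76219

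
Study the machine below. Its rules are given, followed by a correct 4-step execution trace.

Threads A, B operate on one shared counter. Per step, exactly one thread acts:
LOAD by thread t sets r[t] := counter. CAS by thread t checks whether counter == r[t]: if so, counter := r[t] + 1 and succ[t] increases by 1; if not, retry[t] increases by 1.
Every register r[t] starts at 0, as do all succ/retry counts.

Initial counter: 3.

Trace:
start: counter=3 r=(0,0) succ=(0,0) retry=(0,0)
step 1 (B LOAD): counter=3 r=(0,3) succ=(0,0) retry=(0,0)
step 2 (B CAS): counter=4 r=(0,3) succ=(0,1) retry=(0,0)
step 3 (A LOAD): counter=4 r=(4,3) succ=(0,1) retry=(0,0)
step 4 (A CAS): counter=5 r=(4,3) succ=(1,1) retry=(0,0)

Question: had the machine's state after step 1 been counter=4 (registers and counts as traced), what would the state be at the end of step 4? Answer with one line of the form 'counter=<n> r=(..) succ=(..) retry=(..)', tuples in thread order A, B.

counter=5 r=(4,3) succ=(1,0) retry=(0,1)

state after step 1 := counter=4 r=(0,3) succ=(0,0) retry=(0,0)
step 2 (B CAS): counter=4 r=(0,3) succ=(0,0) retry=(0,1)
step 3 (A LOAD): counter=4 r=(4,3) succ=(0,0) retry=(0,1)
step 4 (A CAS): counter=5 r=(4,3) succ=(1,0) retry=(0,1)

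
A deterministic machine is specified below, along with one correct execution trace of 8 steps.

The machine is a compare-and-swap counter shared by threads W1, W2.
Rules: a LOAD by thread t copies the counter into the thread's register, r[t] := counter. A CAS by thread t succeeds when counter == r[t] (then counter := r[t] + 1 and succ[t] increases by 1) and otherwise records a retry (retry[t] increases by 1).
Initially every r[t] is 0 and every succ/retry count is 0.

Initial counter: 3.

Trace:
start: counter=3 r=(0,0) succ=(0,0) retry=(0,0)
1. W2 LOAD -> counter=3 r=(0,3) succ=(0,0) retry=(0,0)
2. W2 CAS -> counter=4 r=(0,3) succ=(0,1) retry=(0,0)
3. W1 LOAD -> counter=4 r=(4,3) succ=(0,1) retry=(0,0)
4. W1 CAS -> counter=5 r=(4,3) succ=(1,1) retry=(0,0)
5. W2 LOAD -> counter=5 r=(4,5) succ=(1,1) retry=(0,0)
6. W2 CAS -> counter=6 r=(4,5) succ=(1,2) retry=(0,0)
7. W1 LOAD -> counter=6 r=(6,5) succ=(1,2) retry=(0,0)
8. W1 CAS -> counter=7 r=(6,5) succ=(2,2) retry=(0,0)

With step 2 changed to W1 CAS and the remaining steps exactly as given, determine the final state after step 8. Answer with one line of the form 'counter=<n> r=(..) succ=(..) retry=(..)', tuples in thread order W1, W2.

counter=6 r=(5,4) succ=(2,1) retry=(1,0)

(re-executing from step 2 with the substitution; state before step 2: counter=3 r=(0,3) succ=(0,0) retry=(0,0))
2. W1 CAS -> counter=3 r=(0,3) succ=(0,0) retry=(1,0)
3. W1 LOAD -> counter=3 r=(3,3) succ=(0,0) retry=(1,0)
4. W1 CAS -> counter=4 r=(3,3) succ=(1,0) retry=(1,0)
5. W2 LOAD -> counter=4 r=(3,4) succ=(1,0) retry=(1,0)
6. W2 CAS -> counter=5 r=(3,4) succ=(1,1) retry=(1,0)
7. W1 LOAD -> counter=5 r=(5,4) succ=(1,1) retry=(1,0)
8. W1 CAS -> counter=6 r=(5,4) succ=(2,1) retry=(1,0)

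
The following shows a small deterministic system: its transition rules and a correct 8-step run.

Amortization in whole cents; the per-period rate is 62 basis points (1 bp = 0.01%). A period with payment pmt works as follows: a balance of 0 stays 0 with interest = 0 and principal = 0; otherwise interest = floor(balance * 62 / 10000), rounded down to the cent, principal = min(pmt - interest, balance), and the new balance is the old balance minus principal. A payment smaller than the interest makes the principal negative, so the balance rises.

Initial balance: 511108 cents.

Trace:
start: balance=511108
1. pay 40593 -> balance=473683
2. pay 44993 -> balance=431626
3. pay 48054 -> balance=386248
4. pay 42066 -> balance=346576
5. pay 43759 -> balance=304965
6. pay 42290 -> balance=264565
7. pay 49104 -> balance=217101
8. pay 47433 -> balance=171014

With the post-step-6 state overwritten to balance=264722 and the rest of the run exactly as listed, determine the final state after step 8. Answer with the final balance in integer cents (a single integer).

state after step 6 := balance=264722
7. pay 49104 -> balance=217259
8. pay 47433 -> balance=171173

171173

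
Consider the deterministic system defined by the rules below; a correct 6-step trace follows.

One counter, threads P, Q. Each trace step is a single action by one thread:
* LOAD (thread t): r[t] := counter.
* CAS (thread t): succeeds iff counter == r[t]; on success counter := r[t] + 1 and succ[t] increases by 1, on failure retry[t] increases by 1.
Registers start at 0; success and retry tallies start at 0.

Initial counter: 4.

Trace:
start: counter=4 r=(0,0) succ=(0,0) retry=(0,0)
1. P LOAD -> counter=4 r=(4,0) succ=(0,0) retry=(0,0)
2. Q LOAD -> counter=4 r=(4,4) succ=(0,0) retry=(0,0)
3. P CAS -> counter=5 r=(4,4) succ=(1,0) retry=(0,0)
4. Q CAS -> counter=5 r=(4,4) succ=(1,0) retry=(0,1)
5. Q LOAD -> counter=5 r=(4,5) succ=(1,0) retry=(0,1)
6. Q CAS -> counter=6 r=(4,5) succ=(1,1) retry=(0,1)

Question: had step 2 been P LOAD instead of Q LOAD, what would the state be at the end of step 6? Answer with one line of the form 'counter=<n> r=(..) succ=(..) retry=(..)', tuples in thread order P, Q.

(re-executing from step 2 with the substitution; state before step 2: counter=4 r=(4,0) succ=(0,0) retry=(0,0))
2. P LOAD -> counter=4 r=(4,0) succ=(0,0) retry=(0,0)
3. P CAS -> counter=5 r=(4,0) succ=(1,0) retry=(0,0)
4. Q CAS -> counter=5 r=(4,0) succ=(1,0) retry=(0,1)
5. Q LOAD -> counter=5 r=(4,5) succ=(1,0) retry=(0,1)
6. Q CAS -> counter=6 r=(4,5) succ=(1,1) retry=(0,1)

counter=6 r=(4,5) succ=(1,1) retry=(0,1)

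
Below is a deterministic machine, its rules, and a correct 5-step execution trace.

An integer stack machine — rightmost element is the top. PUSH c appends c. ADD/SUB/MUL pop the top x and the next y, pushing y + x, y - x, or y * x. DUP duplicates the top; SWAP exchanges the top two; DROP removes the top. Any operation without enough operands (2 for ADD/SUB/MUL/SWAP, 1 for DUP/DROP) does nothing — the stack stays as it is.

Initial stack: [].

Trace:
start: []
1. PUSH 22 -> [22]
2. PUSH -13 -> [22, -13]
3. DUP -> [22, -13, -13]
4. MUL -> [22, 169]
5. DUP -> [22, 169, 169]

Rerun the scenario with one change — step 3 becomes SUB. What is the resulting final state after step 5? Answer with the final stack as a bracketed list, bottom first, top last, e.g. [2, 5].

[35, 35]

(re-executing from step 3 with the substitution; state before step 3: [22, -13])
3. SUB -> [35]
4. MUL -> [35]
5. DUP -> [35, 35]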